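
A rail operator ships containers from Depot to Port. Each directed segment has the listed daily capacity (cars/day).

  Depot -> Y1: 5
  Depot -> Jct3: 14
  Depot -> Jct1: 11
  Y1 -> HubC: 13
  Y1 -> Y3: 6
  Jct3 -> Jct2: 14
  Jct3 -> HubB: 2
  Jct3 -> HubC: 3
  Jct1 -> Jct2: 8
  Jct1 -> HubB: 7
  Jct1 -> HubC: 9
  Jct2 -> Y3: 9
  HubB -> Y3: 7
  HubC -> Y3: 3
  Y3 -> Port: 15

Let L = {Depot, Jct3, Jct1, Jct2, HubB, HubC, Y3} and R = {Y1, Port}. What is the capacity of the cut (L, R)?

Edges leaving {Depot, Jct3, Jct1, Jct2, HubB, HubC, Y3}: Depot→Y1 (5), Y3→Port (15).
Cut capacity = 5 + 15 = 20.

20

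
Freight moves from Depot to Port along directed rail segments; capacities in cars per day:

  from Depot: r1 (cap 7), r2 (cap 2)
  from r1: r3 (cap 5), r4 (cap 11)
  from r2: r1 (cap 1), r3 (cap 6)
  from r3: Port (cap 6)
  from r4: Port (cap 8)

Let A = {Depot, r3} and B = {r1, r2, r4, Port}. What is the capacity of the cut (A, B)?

Edges leaving {Depot, r3}: Depot→r1 (7), Depot→r2 (2), r3→Port (6).
Cut capacity = 7 + 2 + 6 = 15.

15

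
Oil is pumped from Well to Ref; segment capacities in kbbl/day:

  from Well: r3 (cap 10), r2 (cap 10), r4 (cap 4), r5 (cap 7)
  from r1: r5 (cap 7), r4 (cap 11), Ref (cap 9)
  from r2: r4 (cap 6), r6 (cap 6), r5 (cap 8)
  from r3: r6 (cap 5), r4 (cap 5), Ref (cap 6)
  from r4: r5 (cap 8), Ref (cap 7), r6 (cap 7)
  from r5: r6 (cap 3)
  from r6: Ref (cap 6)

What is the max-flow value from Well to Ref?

19

Augment Well→r3→Ref: bottleneck 6, flow now 6.
Augment Well→r4→Ref: bottleneck 4, flow now 10.
Augment Well→r2→r4→Ref: bottleneck 3, flow now 13.
Augment Well→r2→r6→Ref: bottleneck 6, flow now 19.
No augmenting path remains; maximum flow = 19.
In the residual graph, reachable from Well: {Well, r2, r3, r4, r5, r6}.
Min-cut edges: r3→Ref (6), r4→Ref (7), r6→Ref (6); capacity 6 + 7 + 6 = 19.
This cut is saturated, so no flow can exceed 19.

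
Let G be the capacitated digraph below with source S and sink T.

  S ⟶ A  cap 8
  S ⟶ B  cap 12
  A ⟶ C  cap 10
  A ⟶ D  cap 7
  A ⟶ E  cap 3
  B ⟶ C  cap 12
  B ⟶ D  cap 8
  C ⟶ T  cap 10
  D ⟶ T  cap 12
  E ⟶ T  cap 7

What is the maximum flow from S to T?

20

Augment S→A→C→T: bottleneck 8, flow now 8.
Augment S→B→C→T: bottleneck 2, flow now 10.
Augment S→B→D→T: bottleneck 8, flow now 18.
Augment S→B→C→A→D→T: bottleneck 2, flow now 20. (uses reverse residual edge)
No augmenting path remains; maximum flow = 20.
In the residual graph, reachable from S: {S}.
Min-cut edges: S→A (8), S→B (12); capacity 8 + 12 = 20.
This cut is saturated, so no flow can exceed 20.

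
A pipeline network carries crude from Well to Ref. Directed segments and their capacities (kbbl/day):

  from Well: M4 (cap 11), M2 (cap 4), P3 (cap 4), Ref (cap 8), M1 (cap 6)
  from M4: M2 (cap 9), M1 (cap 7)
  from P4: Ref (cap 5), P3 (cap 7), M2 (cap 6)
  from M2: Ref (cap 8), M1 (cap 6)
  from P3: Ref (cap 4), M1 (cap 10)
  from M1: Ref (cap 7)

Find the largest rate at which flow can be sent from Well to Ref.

27

Augment Well→Ref: bottleneck 8, flow now 8.
Augment Well→M2→Ref: bottleneck 4, flow now 12.
Augment Well→P3→Ref: bottleneck 4, flow now 16.
Augment Well→M1→Ref: bottleneck 6, flow now 22.
Augment Well→M4→M2→Ref: bottleneck 4, flow now 26.
Augment Well→M4→M1→Ref: bottleneck 1, flow now 27.
No augmenting path remains; maximum flow = 27.
In the residual graph, reachable from Well: {Well, M4, M2, M1}.
Min-cut edges: Well→P3 (4), Well→Ref (8), M2→Ref (8), M1→Ref (7); capacity 4 + 8 + 8 + 7 = 27.
This cut is saturated, so no flow can exceed 27.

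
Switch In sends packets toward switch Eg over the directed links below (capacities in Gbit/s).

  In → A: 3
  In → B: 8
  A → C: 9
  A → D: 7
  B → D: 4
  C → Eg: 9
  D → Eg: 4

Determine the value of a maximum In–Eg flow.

Augment In→A→C→Eg: bottleneck 3, flow now 3.
Augment In→B→D→Eg: bottleneck 4, flow now 7.
No augmenting path remains; maximum flow = 7.
In the residual graph, reachable from In: {In, B}.
Min-cut edges: In→A (3), B→D (4); capacity 3 + 4 = 7.
This cut is saturated, so no flow can exceed 7.

7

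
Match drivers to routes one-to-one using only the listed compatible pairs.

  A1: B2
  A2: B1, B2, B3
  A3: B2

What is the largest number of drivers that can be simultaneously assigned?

Unit-capacity flow: source→left, listed edges, right→sink; max matching = max flow.
Augmenting path A1→B2 (+1); matched 1.
Augmenting path A2→B1 (+1); matched 2.
No augmenting path remains; maximum matching = 2.
König certificate: {A2, B2} is a vertex cover of size 2 (every listed pair touches it), so no matching can be larger.

2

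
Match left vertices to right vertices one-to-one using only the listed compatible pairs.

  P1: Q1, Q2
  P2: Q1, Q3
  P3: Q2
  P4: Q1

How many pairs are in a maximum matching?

3

Unit-capacity flow: source→left, listed edges, right→sink; max matching = max flow.
Augmenting path P1→Q1 (+1); matched 1.
Augmenting path P2→Q3 (+1); matched 2.
Augmenting path P3→Q2 (+1); matched 3.
No augmenting path remains; maximum matching = 3.
König certificate: {P2, Q1, Q2} is a vertex cover of size 3 (every listed pair touches it), so no matching can be larger.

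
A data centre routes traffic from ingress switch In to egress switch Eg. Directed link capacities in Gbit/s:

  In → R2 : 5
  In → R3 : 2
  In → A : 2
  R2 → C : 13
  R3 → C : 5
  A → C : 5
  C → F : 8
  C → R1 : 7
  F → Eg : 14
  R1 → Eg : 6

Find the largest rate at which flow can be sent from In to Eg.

Augment In→R2→C→F→Eg: bottleneck 5, flow now 5.
Augment In→R3→C→F→Eg: bottleneck 2, flow now 7.
Augment In→A→C→F→Eg: bottleneck 1, flow now 8.
Augment In→A→C→R1→Eg: bottleneck 1, flow now 9.
No augmenting path remains; maximum flow = 9.
In the residual graph, reachable from In: {In}.
Min-cut edges: In→R2 (5), In→R3 (2), In→A (2); capacity 5 + 2 + 2 = 9.
This cut is saturated, so no flow can exceed 9.

9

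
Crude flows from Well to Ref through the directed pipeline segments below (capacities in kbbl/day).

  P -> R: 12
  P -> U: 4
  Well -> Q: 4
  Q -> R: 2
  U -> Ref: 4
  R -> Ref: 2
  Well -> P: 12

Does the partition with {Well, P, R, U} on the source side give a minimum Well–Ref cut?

Given cut capacity: 4 + 2 + 4 = 10.
Augment Well→P→R→Ref: bottleneck 2, flow now 2.
Augment Well→P→U→Ref: bottleneck 4, flow now 6.
No augmenting path remains; maximum flow = 6.
In the residual graph, reachable from Well: {Well, P, Q, R}.
Min-cut edges: P→U (4), R→Ref (2); capacity 4 + 2 = 6.
Cut capacity 10 exceeds the max flow 6, so it is not minimum.

No — its capacity is 10, but the minimum cut has capacity 6.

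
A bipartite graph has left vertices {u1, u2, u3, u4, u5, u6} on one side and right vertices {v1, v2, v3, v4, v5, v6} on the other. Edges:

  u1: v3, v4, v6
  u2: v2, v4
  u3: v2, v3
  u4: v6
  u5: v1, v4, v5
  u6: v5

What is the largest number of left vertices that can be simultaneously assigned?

6

Unit-capacity flow: source→left, listed edges, right→sink; max matching = max flow.
Augmenting path u1→v3 (+1); matched 1.
Augmenting path u2→v2 (+1); matched 2.
Augmenting path u4→v6 (+1); matched 3.
Augmenting path u5→v1 (+1); matched 4.
Augmenting path u6→v5 (+1); matched 5.
Augmenting path u3→v2→u2→v4 (+1); matched 6.
No augmenting path remains; maximum matching = 6.
König certificate: {u1, u2, u3, u4, u5, u6} is a vertex cover of size 6 (every listed pair touches it), so no matching can be larger.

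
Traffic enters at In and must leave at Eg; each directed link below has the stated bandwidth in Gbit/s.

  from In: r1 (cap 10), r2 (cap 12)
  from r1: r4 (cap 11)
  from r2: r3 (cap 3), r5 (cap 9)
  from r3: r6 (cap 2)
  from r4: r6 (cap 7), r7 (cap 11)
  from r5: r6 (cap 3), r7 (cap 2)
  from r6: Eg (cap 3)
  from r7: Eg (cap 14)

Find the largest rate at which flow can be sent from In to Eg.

15

Augment In→r1→r4→r6→Eg: bottleneck 3, flow now 3.
Augment In→r1→r4→r7→Eg: bottleneck 7, flow now 10.
Augment In→r2→r5→r7→Eg: bottleneck 2, flow now 12.
Augment In→r2→r3→r6→r4→r7→Eg: bottleneck 2, flow now 14. (uses reverse residual edge)
Augment In→r2→r5→r6→r4→r7→Eg: bottleneck 1, flow now 15. (uses reverse residual edge)
No augmenting path remains; maximum flow = 15.
In the residual graph, reachable from In: {In, r2, r3, r5, r6}.
Min-cut edges: In→r1 (10), r5→r7 (2), r6→Eg (3); capacity 10 + 2 + 3 = 15.
This cut is saturated, so no flow can exceed 15.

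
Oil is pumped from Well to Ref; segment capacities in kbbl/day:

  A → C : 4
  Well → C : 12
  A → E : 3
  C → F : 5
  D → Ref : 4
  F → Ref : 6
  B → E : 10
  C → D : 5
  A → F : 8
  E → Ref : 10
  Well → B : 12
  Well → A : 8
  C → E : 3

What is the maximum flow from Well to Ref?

Augment Well→A→E→Ref: bottleneck 3, flow now 3.
Augment Well→A→F→Ref: bottleneck 5, flow now 8.
Augment Well→B→E→Ref: bottleneck 7, flow now 15.
Augment Well→C→D→Ref: bottleneck 4, flow now 19.
Augment Well→C→F→Ref: bottleneck 1, flow now 20.
No augmenting path remains; maximum flow = 20.
In the residual graph, reachable from Well: {Well, A, B, C, D, E, F}.
Min-cut edges: D→Ref (4), E→Ref (10), F→Ref (6); capacity 4 + 10 + 6 = 20.
This cut is saturated, so no flow can exceed 20.

20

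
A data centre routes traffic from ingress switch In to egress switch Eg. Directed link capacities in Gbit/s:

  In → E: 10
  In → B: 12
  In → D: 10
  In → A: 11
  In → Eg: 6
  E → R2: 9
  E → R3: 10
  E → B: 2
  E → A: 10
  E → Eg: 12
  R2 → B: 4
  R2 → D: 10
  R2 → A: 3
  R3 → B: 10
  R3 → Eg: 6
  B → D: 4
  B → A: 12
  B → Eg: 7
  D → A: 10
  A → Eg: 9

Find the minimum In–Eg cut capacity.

32

Augment In→Eg: bottleneck 6, flow now 6.
Augment In→E→Eg: bottleneck 10, flow now 16.
Augment In→B→Eg: bottleneck 7, flow now 23.
Augment In→A→Eg: bottleneck 9, flow now 32.
No augmenting path remains; maximum flow = 32.
By max-flow min-cut, the minimum cut capacity equals the max flow.
In the residual graph, reachable from In: {In, B, D, A}.
Min-cut edges: In→E (10), In→Eg (6), B→Eg (7), A→Eg (9); capacity 10 + 6 + 7 + 9 = 32.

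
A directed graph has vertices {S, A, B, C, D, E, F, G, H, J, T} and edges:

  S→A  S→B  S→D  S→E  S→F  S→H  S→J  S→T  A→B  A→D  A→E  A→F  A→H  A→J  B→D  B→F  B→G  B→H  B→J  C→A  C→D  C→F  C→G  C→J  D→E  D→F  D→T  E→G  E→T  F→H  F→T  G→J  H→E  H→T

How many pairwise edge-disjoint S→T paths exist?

5

Assign every edge capacity 1; by Menger, the answer equals the max flow.
Path S→T (+1); total 1.
Path S→D→T (+1); total 2.
Path S→E→T (+1); total 3.
Path S→F→T (+1); total 4.
Path S→H→T (+1); total 5.
No residual S→T path; max flow = 5.
Certifying cut of size 5: {D→T, E→T, F→T, H→T, S→T}.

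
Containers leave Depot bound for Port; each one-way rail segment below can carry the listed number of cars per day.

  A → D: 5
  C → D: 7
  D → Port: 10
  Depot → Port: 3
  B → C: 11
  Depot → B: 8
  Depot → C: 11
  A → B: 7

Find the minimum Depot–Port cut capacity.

Augment Depot→Port: bottleneck 3, flow now 3.
Augment Depot→C→D→Port: bottleneck 7, flow now 10.
No augmenting path remains; maximum flow = 10.
By max-flow min-cut, the minimum cut capacity equals the max flow.
In the residual graph, reachable from Depot: {Depot, B, C}.
Min-cut edges: Depot→Port (3), C→D (7); capacity 3 + 7 = 10.

10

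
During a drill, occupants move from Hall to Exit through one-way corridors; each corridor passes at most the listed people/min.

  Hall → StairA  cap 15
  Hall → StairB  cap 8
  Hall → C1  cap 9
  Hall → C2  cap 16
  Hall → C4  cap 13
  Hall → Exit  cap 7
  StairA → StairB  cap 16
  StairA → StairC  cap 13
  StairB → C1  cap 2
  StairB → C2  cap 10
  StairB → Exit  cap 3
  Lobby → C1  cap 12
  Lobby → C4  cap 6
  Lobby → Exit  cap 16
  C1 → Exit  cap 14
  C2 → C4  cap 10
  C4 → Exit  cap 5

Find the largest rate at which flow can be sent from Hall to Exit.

26

Augment Hall→Exit: bottleneck 7, flow now 7.
Augment Hall→StairB→Exit: bottleneck 3, flow now 10.
Augment Hall→C1→Exit: bottleneck 9, flow now 19.
Augment Hall→C4→Exit: bottleneck 5, flow now 24.
Augment Hall→StairB→C1→Exit: bottleneck 2, flow now 26.
No augmenting path remains; maximum flow = 26.
In the residual graph, reachable from Hall: {Hall, StairA, StairB, StairC, C2, C4}.
Min-cut edges: Hall→C1 (9), Hall→Exit (7), StairB→C1 (2), StairB→Exit (3), C4→Exit (5); capacity 9 + 7 + 2 + 3 + 5 = 26.
This cut is saturated, so no flow can exceed 26.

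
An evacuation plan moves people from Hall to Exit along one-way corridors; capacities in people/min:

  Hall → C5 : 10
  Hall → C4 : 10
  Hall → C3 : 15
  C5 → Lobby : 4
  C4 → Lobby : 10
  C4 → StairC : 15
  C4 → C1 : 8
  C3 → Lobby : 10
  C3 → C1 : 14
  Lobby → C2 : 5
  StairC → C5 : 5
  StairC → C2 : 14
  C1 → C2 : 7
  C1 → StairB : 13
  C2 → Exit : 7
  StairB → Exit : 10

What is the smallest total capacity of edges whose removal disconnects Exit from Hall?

17

Augment Hall→C5→Lobby→C2→Exit: bottleneck 4, flow now 4.
Augment Hall→C4→Lobby→C2→Exit: bottleneck 1, flow now 5.
Augment Hall→C4→StairC→C2→Exit: bottleneck 2, flow now 7.
Augment Hall→C4→C1→StairB→Exit: bottleneck 7, flow now 14.
Augment Hall→C3→C1→StairB→Exit: bottleneck 3, flow now 17.
No augmenting path remains; maximum flow = 17.
By max-flow min-cut, the minimum cut capacity equals the max flow.
In the residual graph, reachable from Hall: {Hall, C5, C4, C3, Lobby, StairC, C1, C2, StairB}.
Min-cut edges: C2→Exit (7), StairB→Exit (10); capacity 7 + 10 = 17.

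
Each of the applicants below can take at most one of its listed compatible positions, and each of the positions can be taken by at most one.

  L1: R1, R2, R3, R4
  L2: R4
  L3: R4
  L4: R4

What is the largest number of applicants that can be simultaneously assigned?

2

Unit-capacity flow: source→left, listed edges, right→sink; max matching = max flow.
Augmenting path L1→R1 (+1); matched 1.
Augmenting path L2→R4 (+1); matched 2.
No augmenting path remains; maximum matching = 2.
König certificate: {L1, R4} is a vertex cover of size 2 (every listed pair touches it), so no matching can be larger.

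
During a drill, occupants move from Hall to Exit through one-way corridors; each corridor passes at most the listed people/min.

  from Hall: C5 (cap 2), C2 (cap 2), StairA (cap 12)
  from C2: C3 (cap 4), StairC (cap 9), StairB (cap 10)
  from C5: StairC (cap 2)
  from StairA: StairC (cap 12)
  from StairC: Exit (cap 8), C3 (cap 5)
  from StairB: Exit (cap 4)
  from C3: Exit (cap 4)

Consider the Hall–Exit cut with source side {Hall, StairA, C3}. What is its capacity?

20

Edges leaving {Hall, StairA, C3}: Hall→C2 (2), Hall→C5 (2), StairA→StairC (12), C3→Exit (4).
Cut capacity = 2 + 2 + 12 + 4 = 20.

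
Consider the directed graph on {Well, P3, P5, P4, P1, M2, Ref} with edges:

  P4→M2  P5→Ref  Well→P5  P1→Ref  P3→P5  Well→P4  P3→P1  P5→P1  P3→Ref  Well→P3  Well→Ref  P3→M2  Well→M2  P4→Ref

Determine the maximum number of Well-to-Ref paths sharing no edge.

4

Assign every edge capacity 1; by Menger, the answer equals the max flow.
Path Well→Ref (+1); total 1.
Path Well→P3→Ref (+1); total 2.
Path Well→P5→Ref (+1); total 3.
Path Well→P4→Ref (+1); total 4.
No residual Well→Ref path; max flow = 4.
Certifying cut of size 4: {Well→P3, Well→P4, Well→P5, Well→Ref}.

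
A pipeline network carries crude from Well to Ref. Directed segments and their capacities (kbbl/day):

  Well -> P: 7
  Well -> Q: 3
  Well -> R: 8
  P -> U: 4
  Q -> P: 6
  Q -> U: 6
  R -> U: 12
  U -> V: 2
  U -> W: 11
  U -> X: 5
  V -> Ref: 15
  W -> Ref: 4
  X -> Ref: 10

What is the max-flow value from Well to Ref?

Augment Well→P→U→V→Ref: bottleneck 2, flow now 2.
Augment Well→P→U→W→Ref: bottleneck 2, flow now 4.
Augment Well→Q→U→W→Ref: bottleneck 2, flow now 6.
Augment Well→Q→U→X→Ref: bottleneck 1, flow now 7.
Augment Well→R→U→X→Ref: bottleneck 4, flow now 11.
No augmenting path remains; maximum flow = 11.
In the residual graph, reachable from Well: {Well, P, Q, R, U, W}.
Min-cut edges: U→V (2), U→X (5), W→Ref (4); capacity 2 + 5 + 4 = 11.
This cut is saturated, so no flow can exceed 11.

11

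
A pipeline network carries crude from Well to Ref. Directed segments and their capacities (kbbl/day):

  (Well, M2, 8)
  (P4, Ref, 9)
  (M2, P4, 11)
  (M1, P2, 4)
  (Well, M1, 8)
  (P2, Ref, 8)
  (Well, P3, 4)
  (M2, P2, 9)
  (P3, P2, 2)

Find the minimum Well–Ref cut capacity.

Augment Well→P3→P2→Ref: bottleneck 2, flow now 2.
Augment Well→M1→P2→Ref: bottleneck 4, flow now 6.
Augment Well→M2→P4→Ref: bottleneck 8, flow now 14.
No augmenting path remains; maximum flow = 14.
By max-flow min-cut, the minimum cut capacity equals the max flow.
In the residual graph, reachable from Well: {Well, P3, M1}.
Min-cut edges: Well→M2 (8), P3→P2 (2), M1→P2 (4); capacity 8 + 2 + 4 = 14.

14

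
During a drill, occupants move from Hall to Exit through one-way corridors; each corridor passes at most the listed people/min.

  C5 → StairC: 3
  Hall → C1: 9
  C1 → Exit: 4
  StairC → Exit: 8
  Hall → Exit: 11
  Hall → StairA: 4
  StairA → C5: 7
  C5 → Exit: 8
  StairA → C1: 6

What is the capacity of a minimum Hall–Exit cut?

Augment Hall→Exit: bottleneck 11, flow now 11.
Augment Hall→C1→Exit: bottleneck 4, flow now 15.
Augment Hall→StairA→C5→Exit: bottleneck 4, flow now 19.
No augmenting path remains; maximum flow = 19.
By max-flow min-cut, the minimum cut capacity equals the max flow.
In the residual graph, reachable from Hall: {Hall, C1}.
Min-cut edges: Hall→StairA (4), Hall→Exit (11), C1→Exit (4); capacity 4 + 11 + 4 = 19.

19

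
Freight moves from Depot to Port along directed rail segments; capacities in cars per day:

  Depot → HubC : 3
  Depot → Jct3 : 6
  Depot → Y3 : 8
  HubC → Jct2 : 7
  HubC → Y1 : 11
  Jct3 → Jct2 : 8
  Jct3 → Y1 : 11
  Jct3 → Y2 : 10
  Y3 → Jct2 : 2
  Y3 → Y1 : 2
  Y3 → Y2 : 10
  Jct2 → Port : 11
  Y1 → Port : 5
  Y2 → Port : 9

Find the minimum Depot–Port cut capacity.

Augment Depot→HubC→Jct2→Port: bottleneck 3, flow now 3.
Augment Depot→Jct3→Jct2→Port: bottleneck 6, flow now 9.
Augment Depot→Y3→Jct2→Port: bottleneck 2, flow now 11.
Augment Depot→Y3→Y1→Port: bottleneck 2, flow now 13.
Augment Depot→Y3→Y2→Port: bottleneck 4, flow now 17.
No augmenting path remains; maximum flow = 17.
By max-flow min-cut, the minimum cut capacity equals the max flow.
In the residual graph, reachable from Depot: {Depot}.
Min-cut edges: Depot→HubC (3), Depot→Jct3 (6), Depot→Y3 (8); capacity 3 + 6 + 8 = 17.

17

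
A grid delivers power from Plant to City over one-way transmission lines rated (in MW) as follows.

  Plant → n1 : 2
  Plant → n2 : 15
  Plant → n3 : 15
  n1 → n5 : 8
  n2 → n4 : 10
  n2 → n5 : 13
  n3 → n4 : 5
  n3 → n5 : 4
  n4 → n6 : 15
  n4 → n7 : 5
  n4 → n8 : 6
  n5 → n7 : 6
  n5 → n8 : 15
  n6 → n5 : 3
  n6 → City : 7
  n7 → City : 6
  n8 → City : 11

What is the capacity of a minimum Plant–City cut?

Augment Plant→n1→n5→n7→City: bottleneck 2, flow now 2.
Augment Plant→n2→n4→n6→City: bottleneck 7, flow now 9.
Augment Plant→n2→n4→n7→City: bottleneck 3, flow now 12.
Augment Plant→n2→n5→n7→City: bottleneck 1, flow now 13.
Augment Plant→n2→n5→n8→City: bottleneck 4, flow now 17.
Augment Plant→n3→n4→n8→City: bottleneck 5, flow now 22.
Augment Plant→n3→n5→n8→City: bottleneck 2, flow now 24.
No augmenting path remains; maximum flow = 24.
By max-flow min-cut, the minimum cut capacity equals the max flow.
In the residual graph, reachable from Plant: {Plant, n1, n2, n3, n4, n5, n6, n7, n8}.
Min-cut edges: n6→City (7), n7→City (6), n8→City (11); capacity 7 + 6 + 11 = 24.

24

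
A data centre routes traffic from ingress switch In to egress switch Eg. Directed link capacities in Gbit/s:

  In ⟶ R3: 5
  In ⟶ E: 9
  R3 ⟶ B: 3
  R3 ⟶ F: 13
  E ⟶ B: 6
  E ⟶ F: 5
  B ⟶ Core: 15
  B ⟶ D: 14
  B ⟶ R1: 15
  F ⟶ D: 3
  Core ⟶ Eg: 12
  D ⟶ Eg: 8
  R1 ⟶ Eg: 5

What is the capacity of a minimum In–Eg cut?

12

Augment In→R3→B→Core→Eg: bottleneck 3, flow now 3.
Augment In→R3→F→D→Eg: bottleneck 2, flow now 5.
Augment In→E→B→Core→Eg: bottleneck 6, flow now 11.
Augment In→E→F→D→Eg: bottleneck 1, flow now 12.
No augmenting path remains; maximum flow = 12.
By max-flow min-cut, the minimum cut capacity equals the max flow.
In the residual graph, reachable from In: {In, R3, E, F}.
Min-cut edges: R3→B (3), E→B (6), F→D (3); capacity 3 + 6 + 3 = 12.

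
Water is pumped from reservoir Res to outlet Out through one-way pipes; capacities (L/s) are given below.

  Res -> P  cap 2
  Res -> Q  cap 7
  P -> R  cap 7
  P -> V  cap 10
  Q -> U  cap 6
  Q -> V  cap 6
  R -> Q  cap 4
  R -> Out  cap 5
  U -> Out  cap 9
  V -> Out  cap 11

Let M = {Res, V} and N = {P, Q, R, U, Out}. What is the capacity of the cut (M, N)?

20

Edges leaving {Res, V}: Res→P (2), Res→Q (7), V→Out (11).
Cut capacity = 2 + 7 + 11 = 20.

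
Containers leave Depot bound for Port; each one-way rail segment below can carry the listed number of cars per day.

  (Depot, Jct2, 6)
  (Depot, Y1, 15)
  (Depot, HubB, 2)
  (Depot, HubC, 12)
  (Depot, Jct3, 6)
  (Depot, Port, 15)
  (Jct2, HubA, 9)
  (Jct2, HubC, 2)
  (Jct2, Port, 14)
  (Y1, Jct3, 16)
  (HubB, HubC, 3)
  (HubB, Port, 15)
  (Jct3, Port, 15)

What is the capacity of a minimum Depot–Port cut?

38

Augment Depot→Port: bottleneck 15, flow now 15.
Augment Depot→Jct2→Port: bottleneck 6, flow now 21.
Augment Depot→HubB→Port: bottleneck 2, flow now 23.
Augment Depot→Jct3→Port: bottleneck 6, flow now 29.
Augment Depot→Y1→Jct3→Port: bottleneck 9, flow now 38.
No augmenting path remains; maximum flow = 38.
By max-flow min-cut, the minimum cut capacity equals the max flow.
In the residual graph, reachable from Depot: {Depot, Y1, HubC, Jct3}.
Min-cut edges: Depot→Jct2 (6), Depot→HubB (2), Depot→Port (15), Jct3→Port (15); capacity 6 + 2 + 15 + 15 = 38.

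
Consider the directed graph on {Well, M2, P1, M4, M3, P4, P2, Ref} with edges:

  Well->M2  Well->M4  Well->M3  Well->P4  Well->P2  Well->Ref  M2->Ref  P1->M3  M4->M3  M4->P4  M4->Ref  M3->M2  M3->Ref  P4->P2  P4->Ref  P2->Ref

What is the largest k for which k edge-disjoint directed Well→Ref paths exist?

Assign every edge capacity 1; by Menger, the answer equals the max flow.
Path Well→Ref (+1); total 1.
Path Well→M2→Ref (+1); total 2.
Path Well→M4→Ref (+1); total 3.
Path Well→M3→Ref (+1); total 4.
Path Well→P4→Ref (+1); total 5.
Path Well→P2→Ref (+1); total 6.
No residual Well→Ref path; max flow = 6.
Certifying cut of size 6: {Well→M2, Well→M3, Well→M4, Well→P2, Well→P4, Well→Ref}.

6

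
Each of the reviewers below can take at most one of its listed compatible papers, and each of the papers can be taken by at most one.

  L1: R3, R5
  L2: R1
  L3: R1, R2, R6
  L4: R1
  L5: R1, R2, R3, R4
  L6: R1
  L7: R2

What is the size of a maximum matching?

Unit-capacity flow: source→left, listed edges, right→sink; max matching = max flow.
Augmenting path L1→R3 (+1); matched 1.
Augmenting path L2→R1 (+1); matched 2.
Augmenting path L3→R2 (+1); matched 3.
Augmenting path L5→R4 (+1); matched 4.
Augmenting path L7→R2→L3→R6 (+1); matched 5.
No augmenting path remains; maximum matching = 5.
König certificate: {L1, L3, L5, L7, R1} is a vertex cover of size 5 (every listed pair touches it), so no matching can be larger.

5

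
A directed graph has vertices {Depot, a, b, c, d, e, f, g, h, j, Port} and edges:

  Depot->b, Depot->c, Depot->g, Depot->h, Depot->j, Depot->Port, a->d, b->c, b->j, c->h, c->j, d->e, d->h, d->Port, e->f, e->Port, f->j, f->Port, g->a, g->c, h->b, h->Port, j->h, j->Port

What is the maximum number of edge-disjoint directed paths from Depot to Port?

4

Assign every edge capacity 1; by Menger, the answer equals the max flow.
Path Depot→Port (+1); total 1.
Path Depot→h→Port (+1); total 2.
Path Depot→j→Port (+1); total 3.
Path Depot→g→a→d→Port (+1); total 4.
No residual Depot→Port path; max flow = 4.
Certifying cut of size 4: {Depot→Port, Depot→g, h→Port, j→Port}.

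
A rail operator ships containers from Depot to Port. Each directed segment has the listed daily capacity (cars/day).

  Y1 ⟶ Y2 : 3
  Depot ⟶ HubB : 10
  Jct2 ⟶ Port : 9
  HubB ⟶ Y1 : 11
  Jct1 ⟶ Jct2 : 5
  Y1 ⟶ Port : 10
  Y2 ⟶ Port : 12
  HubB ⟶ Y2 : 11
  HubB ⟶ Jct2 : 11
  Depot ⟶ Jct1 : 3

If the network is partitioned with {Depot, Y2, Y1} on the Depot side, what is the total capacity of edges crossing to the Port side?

35

Edges leaving {Depot, Y2, Y1}: Depot→HubB (10), Depot→Jct1 (3), Y2→Port (12), Y1→Port (10).
Cut capacity = 10 + 3 + 12 + 10 = 35.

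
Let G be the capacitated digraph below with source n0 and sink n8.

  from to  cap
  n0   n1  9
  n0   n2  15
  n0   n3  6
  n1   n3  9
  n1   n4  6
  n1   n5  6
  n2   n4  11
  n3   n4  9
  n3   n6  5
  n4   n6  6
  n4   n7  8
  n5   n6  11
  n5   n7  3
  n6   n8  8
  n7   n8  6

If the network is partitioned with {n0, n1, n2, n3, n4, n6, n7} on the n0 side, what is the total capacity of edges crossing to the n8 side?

20

Edges leaving {n0, n1, n2, n3, n4, n6, n7}: n1→n5 (6), n6→n8 (8), n7→n8 (6).
Cut capacity = 6 + 8 + 6 = 20.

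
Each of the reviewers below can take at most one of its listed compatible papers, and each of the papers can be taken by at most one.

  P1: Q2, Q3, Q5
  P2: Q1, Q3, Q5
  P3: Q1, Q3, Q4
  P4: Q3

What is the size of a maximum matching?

4

Unit-capacity flow: source→left, listed edges, right→sink; max matching = max flow.
Augmenting path P1→Q2 (+1); matched 1.
Augmenting path P2→Q1 (+1); matched 2.
Augmenting path P3→Q3 (+1); matched 3.
Augmenting path P4→Q3→P3→Q4 (+1); matched 4.
No augmenting path remains; maximum matching = 4.
König certificate: {P1, P2, P3, P4} is a vertex cover of size 4 (every listed pair touches it), so no matching can be larger.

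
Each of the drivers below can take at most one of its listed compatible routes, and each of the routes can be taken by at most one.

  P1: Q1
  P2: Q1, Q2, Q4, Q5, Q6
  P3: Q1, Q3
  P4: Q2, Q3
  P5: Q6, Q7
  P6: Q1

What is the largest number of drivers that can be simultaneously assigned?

5

Unit-capacity flow: source→left, listed edges, right→sink; max matching = max flow.
Augmenting path P1→Q1 (+1); matched 1.
Augmenting path P2→Q2 (+1); matched 2.
Augmenting path P3→Q3 (+1); matched 3.
Augmenting path P5→Q6 (+1); matched 4.
Augmenting path P4→Q2→P2→Q4 (+1); matched 5.
No augmenting path remains; maximum matching = 5.
König certificate: {P2, P3, P4, P5, Q1} is a vertex cover of size 5 (every listed pair touches it), so no matching can be larger.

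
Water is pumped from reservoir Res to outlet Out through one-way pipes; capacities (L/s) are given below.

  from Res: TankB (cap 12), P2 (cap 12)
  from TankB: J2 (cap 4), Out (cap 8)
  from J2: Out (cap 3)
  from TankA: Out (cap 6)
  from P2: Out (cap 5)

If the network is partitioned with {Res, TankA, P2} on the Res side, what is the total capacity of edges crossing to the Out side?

Edges leaving {Res, TankA, P2}: Res→TankB (12), TankA→Out (6), P2→Out (5).
Cut capacity = 12 + 6 + 5 = 23.

23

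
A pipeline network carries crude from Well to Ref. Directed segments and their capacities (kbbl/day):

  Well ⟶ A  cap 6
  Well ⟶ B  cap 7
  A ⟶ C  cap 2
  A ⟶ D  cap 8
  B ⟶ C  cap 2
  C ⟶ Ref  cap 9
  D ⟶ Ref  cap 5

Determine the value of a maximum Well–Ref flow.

8

Augment Well→A→C→Ref: bottleneck 2, flow now 2.
Augment Well→A→D→Ref: bottleneck 4, flow now 6.
Augment Well→B→C→Ref: bottleneck 2, flow now 8.
No augmenting path remains; maximum flow = 8.
In the residual graph, reachable from Well: {Well, B}.
Min-cut edges: Well→A (6), B→C (2); capacity 6 + 2 = 8.
This cut is saturated, so no flow can exceed 8.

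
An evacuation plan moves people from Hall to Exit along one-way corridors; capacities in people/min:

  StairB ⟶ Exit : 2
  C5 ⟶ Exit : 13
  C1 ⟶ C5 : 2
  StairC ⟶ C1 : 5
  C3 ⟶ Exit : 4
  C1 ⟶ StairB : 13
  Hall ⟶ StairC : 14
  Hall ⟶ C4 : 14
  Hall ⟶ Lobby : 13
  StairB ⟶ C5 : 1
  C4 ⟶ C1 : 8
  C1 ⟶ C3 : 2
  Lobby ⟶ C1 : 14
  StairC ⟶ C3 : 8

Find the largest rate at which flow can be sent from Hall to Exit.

Augment Hall→StairC→C3→Exit: bottleneck 4, flow now 4.
Augment Hall→StairC→C1→C5→Exit: bottleneck 2, flow now 6.
Augment Hall→StairC→C1→StairB→Exit: bottleneck 2, flow now 8.
Augment Hall→StairC→C1→StairB→C5→Exit: bottleneck 1, flow now 9.
No augmenting path remains; maximum flow = 9.
In the residual graph, reachable from Hall: {Hall, StairC, Lobby, C4, C1, C3, StairB}.
Min-cut edges: C1→C5 (2), C3→Exit (4), StairB→C5 (1), StairB→Exit (2); capacity 2 + 4 + 1 + 2 = 9.
This cut is saturated, so no flow can exceed 9.

9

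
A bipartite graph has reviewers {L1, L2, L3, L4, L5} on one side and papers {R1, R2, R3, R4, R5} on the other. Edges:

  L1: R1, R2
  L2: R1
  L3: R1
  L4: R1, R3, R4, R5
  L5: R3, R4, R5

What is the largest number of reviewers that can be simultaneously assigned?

Unit-capacity flow: source→left, listed edges, right→sink; max matching = max flow.
Augmenting path L1→R1 (+1); matched 1.
Augmenting path L4→R3 (+1); matched 2.
Augmenting path L5→R4 (+1); matched 3.
Augmenting path L2→R1→L1→R2 (+1); matched 4.
No augmenting path remains; maximum matching = 4.
König certificate: {L1, L4, L5, R1} is a vertex cover of size 4 (every listed pair touches it), so no matching can be larger.

4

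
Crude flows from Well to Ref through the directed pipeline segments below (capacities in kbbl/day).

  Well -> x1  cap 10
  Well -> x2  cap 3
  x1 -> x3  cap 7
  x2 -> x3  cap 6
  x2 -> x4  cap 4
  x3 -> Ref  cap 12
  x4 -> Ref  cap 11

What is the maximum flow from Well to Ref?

Augment Well→x1→x3→Ref: bottleneck 7, flow now 7.
Augment Well→x2→x3→Ref: bottleneck 3, flow now 10.
No augmenting path remains; maximum flow = 10.
In the residual graph, reachable from Well: {Well, x1}.
Min-cut edges: Well→x2 (3), x1→x3 (7); capacity 3 + 7 = 10.
This cut is saturated, so no flow can exceed 10.

10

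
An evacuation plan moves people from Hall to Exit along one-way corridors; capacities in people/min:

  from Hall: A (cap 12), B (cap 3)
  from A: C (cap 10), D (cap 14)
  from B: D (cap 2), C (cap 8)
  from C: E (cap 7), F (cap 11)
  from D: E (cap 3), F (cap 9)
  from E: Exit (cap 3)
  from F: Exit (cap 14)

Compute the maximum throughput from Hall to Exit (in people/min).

Augment Hall→A→C→E→Exit: bottleneck 3, flow now 3.
Augment Hall→A→C→F→Exit: bottleneck 7, flow now 10.
Augment Hall→A→D→F→Exit: bottleneck 2, flow now 12.
Augment Hall→B→C→F→Exit: bottleneck 3, flow now 15.
No augmenting path remains; maximum flow = 15.
In the residual graph, reachable from Hall: {Hall}.
Min-cut edges: Hall→A (12), Hall→B (3); capacity 12 + 3 = 15.
This cut is saturated, so no flow can exceed 15.

15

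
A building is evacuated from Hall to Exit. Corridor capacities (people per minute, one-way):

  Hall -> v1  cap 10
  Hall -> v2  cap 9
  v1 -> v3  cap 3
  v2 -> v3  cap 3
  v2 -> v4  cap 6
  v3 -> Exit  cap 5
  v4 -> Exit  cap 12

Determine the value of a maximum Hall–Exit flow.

11

Augment Hall→v1→v3→Exit: bottleneck 3, flow now 3.
Augment Hall→v2→v3→Exit: bottleneck 2, flow now 5.
Augment Hall→v2→v4→Exit: bottleneck 6, flow now 11.
No augmenting path remains; maximum flow = 11.
In the residual graph, reachable from Hall: {Hall, v1, v2, v3}.
Min-cut edges: v2→v4 (6), v3→Exit (5); capacity 6 + 5 = 11.
This cut is saturated, so no flow can exceed 11.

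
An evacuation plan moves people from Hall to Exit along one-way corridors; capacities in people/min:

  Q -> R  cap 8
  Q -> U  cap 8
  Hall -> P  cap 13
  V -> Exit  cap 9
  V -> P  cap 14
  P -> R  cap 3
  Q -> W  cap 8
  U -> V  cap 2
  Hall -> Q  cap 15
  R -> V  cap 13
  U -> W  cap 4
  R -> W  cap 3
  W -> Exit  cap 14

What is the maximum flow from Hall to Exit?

Augment Hall→Q→W→Exit: bottleneck 8, flow now 8.
Augment Hall→P→R→V→Exit: bottleneck 3, flow now 11.
Augment Hall→Q→R→V→Exit: bottleneck 6, flow now 17.
Augment Hall→Q→R→W→Exit: bottleneck 1, flow now 18.
No augmenting path remains; maximum flow = 18.
In the residual graph, reachable from Hall: {Hall, P}.
Min-cut edges: Hall→Q (15), P→R (3); capacity 15 + 3 = 18.
This cut is saturated, so no flow can exceed 18.

18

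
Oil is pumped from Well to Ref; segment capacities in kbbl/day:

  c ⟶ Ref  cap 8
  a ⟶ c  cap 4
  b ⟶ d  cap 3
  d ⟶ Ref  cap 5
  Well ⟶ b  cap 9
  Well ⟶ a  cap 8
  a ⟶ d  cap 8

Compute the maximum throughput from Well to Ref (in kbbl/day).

Augment Well→a→c→Ref: bottleneck 4, flow now 4.
Augment Well→a→d→Ref: bottleneck 4, flow now 8.
Augment Well→b→d→Ref: bottleneck 1, flow now 9.
No augmenting path remains; maximum flow = 9.
In the residual graph, reachable from Well: {Well, a, b, d}.
Min-cut edges: a→c (4), d→Ref (5); capacity 4 + 5 = 9.
This cut is saturated, so no flow can exceed 9.

9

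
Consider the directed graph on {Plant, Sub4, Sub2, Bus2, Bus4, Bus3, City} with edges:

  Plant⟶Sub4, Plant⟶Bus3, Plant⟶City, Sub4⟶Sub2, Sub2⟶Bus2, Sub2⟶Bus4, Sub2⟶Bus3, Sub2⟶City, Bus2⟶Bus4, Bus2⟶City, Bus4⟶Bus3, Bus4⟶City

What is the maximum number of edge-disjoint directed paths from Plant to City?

2

Assign every edge capacity 1; by Menger, the answer equals the max flow.
Path Plant→City (+1); total 1.
Path Plant→Sub4→Sub2→City (+1); total 2.
No residual Plant→City path; max flow = 2.
Certifying cut of size 2: {Plant→City, Plant→Sub4}.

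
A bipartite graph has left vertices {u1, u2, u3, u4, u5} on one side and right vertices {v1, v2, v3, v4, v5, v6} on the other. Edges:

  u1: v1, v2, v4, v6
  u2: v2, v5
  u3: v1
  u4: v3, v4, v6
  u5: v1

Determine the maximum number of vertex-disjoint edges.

Unit-capacity flow: source→left, listed edges, right→sink; max matching = max flow.
Augmenting path u1→v1 (+1); matched 1.
Augmenting path u2→v2 (+1); matched 2.
Augmenting path u4→v3 (+1); matched 3.
Augmenting path u3→v1→u1→v4 (+1); matched 4.
No augmenting path remains; maximum matching = 4.
König certificate: {u1, u2, u4, v1} is a vertex cover of size 4 (every listed pair touches it), so no matching can be larger.

4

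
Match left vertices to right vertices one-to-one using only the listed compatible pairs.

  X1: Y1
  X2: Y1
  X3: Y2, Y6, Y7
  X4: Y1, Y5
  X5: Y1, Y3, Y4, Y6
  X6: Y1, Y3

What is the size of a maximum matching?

Unit-capacity flow: source→left, listed edges, right→sink; max matching = max flow.
Augmenting path X1→Y1 (+1); matched 1.
Augmenting path X3→Y2 (+1); matched 2.
Augmenting path X4→Y5 (+1); matched 3.
Augmenting path X5→Y3 (+1); matched 4.
Augmenting path X6→Y3→X5→Y4 (+1); matched 5.
No augmenting path remains; maximum matching = 5.
König certificate: {X3, X4, X5, X6, Y1} is a vertex cover of size 5 (every listed pair touches it), so no matching can be larger.

5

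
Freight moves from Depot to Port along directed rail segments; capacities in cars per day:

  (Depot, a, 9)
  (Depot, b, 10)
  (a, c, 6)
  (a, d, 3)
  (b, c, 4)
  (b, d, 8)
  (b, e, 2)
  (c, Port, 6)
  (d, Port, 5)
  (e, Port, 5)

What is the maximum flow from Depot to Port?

13

Augment Depot→a→c→Port: bottleneck 6, flow now 6.
Augment Depot→a→d→Port: bottleneck 3, flow now 9.
Augment Depot→b→d→Port: bottleneck 2, flow now 11.
Augment Depot→b→e→Port: bottleneck 2, flow now 13.
No augmenting path remains; maximum flow = 13.
In the residual graph, reachable from Depot: {Depot, a, b, c, d}.
Min-cut edges: b→e (2), c→Port (6), d→Port (5); capacity 2 + 6 + 5 = 13.
This cut is saturated, so no flow can exceed 13.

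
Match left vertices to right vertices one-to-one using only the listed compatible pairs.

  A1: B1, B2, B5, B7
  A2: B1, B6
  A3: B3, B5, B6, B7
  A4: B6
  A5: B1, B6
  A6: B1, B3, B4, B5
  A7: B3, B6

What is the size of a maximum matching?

6

Unit-capacity flow: source→left, listed edges, right→sink; max matching = max flow.
Augmenting path A1→B1 (+1); matched 1.
Augmenting path A2→B6 (+1); matched 2.
Augmenting path A3→B3 (+1); matched 3.
Augmenting path A6→B4 (+1); matched 4.
Augmenting path A5→B1→A1→B2 (+1); matched 5.
Augmenting path A7→B3→A3→B5 (+1); matched 6.
No augmenting path remains; maximum matching = 6.
König certificate: {A1, A3, A6, A7, B1, B6} is a vertex cover of size 6 (every listed pair touches it), so no matching can be larger.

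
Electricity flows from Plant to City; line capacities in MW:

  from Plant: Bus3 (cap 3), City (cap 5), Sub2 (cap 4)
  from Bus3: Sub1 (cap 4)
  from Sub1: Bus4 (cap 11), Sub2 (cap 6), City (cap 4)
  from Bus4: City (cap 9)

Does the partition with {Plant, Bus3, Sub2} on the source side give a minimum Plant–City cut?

Given cut capacity: 5 + 4 = 9.
Augment Plant→City: bottleneck 5, flow now 5.
Augment Plant→Bus3→Sub1→City: bottleneck 3, flow now 8.
No augmenting path remains; maximum flow = 8.
In the residual graph, reachable from Plant: {Plant, Sub2}.
Min-cut edges: Plant→Bus3 (3), Plant→City (5); capacity 3 + 5 = 8.
Cut capacity 9 exceeds the max flow 8, so it is not minimum.

No — its capacity is 9, but the minimum cut has capacity 8.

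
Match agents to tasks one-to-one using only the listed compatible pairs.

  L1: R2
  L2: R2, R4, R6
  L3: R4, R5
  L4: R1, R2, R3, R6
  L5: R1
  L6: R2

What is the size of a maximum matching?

Unit-capacity flow: source→left, listed edges, right→sink; max matching = max flow.
Augmenting path L1→R2 (+1); matched 1.
Augmenting path L2→R4 (+1); matched 2.
Augmenting path L3→R5 (+1); matched 3.
Augmenting path L4→R1 (+1); matched 4.
Augmenting path L5→R1→L4→R3 (+1); matched 5.
No augmenting path remains; maximum matching = 5.
König certificate: {L2, L3, L4, L5, R2} is a vertex cover of size 5 (every listed pair touches it), so no matching can be larger.

5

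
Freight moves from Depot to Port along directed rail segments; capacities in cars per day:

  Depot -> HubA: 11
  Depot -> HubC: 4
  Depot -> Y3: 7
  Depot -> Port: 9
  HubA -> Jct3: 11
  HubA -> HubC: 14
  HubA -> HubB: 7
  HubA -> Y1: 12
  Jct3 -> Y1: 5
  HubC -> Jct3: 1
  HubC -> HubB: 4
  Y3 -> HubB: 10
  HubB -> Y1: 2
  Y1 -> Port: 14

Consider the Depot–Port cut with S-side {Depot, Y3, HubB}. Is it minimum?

Given cut capacity: 11 + 4 + 9 + 2 = 26.
Augment Depot→Port: bottleneck 9, flow now 9.
Augment Depot→HubA→Y1→Port: bottleneck 11, flow now 20.
Augment Depot→HubC→Jct3→Y1→Port: bottleneck 1, flow now 21.
Augment Depot→HubC→HubB→Y1→Port: bottleneck 2, flow now 23.
No augmenting path remains; maximum flow = 23.
In the residual graph, reachable from Depot: {Depot, HubC, Y3, HubB}.
Min-cut edges: Depot→HubA (11), Depot→Port (9), HubC→Jct3 (1), HubB→Y1 (2); capacity 11 + 9 + 1 + 2 = 23.
Cut capacity 26 exceeds the max flow 23, so it is not minimum.

No — its capacity is 26, but the minimum cut has capacity 23.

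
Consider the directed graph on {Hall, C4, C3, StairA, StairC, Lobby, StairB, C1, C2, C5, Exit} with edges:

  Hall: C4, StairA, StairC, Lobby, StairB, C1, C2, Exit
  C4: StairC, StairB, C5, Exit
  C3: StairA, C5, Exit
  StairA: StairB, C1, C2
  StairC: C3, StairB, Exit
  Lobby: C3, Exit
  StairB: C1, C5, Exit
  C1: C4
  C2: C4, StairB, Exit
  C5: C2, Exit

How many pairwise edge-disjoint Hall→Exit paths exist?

Assign every edge capacity 1; by Menger, the answer equals the max flow.
Path Hall→Exit (+1); total 1.
Path Hall→C4→Exit (+1); total 2.
Path Hall→StairC→Exit (+1); total 3.
Path Hall→Lobby→Exit (+1); total 4.
Path Hall→StairB→Exit (+1); total 5.
Path Hall→C2→Exit (+1); total 6.
Path Hall→StairA→StairB→C5→Exit (+1); total 7.
Path Hall→C1→C4→StairC→C3→Exit (+1); total 8.
No residual Hall→Exit path; max flow = 8.
Certifying cut of size 8: {Hall→C1, Hall→C2, Hall→C4, Hall→Exit, Hall→Lobby, Hall→StairA, Hall→StairB, Hall→StairC}.

8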